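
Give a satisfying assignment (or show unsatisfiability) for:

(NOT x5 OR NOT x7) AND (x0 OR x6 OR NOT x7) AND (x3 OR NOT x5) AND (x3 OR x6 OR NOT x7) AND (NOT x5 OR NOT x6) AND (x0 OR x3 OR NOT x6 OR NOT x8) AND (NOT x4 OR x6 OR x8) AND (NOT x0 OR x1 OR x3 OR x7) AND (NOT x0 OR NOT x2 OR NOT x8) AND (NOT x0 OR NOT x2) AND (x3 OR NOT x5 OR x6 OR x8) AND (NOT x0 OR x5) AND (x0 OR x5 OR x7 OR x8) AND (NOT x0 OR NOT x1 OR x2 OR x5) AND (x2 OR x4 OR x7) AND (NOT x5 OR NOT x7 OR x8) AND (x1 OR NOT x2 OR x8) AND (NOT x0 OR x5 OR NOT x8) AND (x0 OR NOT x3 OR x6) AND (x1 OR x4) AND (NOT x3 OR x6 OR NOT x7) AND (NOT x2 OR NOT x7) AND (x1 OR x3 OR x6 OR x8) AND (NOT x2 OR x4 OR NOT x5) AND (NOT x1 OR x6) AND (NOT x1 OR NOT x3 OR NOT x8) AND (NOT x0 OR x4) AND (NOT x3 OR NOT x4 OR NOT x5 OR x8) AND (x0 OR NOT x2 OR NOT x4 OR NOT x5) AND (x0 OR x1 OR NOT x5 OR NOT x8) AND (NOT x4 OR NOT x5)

x0=F, x1=F, x2=F, x3=T, x4=T, x5=F, x6=T, x7=T, x8=F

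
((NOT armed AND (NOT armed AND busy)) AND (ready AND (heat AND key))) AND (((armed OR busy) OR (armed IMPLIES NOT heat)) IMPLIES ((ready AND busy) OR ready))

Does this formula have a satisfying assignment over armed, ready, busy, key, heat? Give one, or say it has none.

armed = False, ready = True, busy = True, key = True, heat = True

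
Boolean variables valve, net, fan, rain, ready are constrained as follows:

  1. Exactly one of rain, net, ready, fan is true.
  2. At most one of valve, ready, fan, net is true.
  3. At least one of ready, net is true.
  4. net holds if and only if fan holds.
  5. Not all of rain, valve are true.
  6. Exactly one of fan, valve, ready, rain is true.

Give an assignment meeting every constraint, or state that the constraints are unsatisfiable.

valve = False, net = False, fan = False, rain = False, ready = True

  (1) {rain, net, ready, fan}: 1 true — exactly one ✓
  (2) {valve, ready, fan, net}: 1 true — at most one ✓
  (3) {ready, net}: 1 true — at least one ✓
  (4) net=F, fan=F — same ✓
  (5) {rain, valve}: 0/2 true — not all ✓
  (6) {fan, valve, ready, rain}: 1 true — exactly one ✓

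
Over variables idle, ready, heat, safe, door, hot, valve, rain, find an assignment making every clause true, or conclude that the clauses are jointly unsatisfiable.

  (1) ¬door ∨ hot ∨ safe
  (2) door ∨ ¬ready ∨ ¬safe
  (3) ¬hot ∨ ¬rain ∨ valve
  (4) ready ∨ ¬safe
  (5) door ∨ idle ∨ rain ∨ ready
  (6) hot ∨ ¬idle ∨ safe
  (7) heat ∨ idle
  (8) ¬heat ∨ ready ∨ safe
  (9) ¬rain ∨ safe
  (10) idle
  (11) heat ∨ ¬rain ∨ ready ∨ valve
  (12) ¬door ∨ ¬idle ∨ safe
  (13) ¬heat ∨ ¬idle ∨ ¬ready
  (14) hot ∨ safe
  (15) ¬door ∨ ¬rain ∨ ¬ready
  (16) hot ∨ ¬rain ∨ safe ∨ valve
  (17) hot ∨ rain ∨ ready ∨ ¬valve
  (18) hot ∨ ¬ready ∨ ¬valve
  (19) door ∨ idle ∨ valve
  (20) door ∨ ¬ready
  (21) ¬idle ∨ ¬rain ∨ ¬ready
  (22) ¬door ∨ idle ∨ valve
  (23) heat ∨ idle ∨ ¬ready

idle=T; ready=F; heat=F; safe=F; door=F; hot=T; valve=T; rain=F

Unit clause (idle) forces idle = True.
Set ready = False.
  then (ready ∨ ¬safe) forces safe = False.
  then (hot ∨ ¬idle ∨ safe) forces hot = True.
  then (¬heat ∨ ready ∨ safe) forces heat = False.
  then (¬rain ∨ safe) forces rain = False.
  then (¬door ∨ ¬idle ∨ safe) forces door = False.
Set valve = True.
All clauses satisfied.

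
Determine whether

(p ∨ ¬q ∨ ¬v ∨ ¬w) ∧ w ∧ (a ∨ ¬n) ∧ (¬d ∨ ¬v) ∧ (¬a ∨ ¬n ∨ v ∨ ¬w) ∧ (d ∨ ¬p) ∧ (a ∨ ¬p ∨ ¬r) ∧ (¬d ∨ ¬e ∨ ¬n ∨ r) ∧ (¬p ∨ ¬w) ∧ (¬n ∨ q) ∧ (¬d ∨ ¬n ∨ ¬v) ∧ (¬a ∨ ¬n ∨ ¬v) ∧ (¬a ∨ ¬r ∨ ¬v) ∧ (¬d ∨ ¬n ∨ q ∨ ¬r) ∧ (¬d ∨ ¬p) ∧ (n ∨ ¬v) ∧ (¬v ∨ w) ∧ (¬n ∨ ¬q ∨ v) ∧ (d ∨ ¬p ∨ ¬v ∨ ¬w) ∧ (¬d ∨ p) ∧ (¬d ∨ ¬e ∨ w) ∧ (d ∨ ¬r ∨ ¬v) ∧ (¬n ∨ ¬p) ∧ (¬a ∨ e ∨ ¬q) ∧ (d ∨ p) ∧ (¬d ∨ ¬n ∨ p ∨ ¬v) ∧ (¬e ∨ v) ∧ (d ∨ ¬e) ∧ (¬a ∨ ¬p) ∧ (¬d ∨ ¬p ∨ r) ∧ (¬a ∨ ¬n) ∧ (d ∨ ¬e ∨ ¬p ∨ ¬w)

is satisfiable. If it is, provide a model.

Unsatisfiable — no assignment works.

Case w = True:
  (¬p ∨ ¬w) forces p = False.
  (¬d ∨ p) forces d = False.
  Clause (d ∨ p) is falsified — contradiction.
Case w = False:
  Clause (w) is falsified — contradiction.
Both cases fail, so the formula is unsatisfiable.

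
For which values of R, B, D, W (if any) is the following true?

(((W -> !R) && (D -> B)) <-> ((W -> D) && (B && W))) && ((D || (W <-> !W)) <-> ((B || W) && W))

R = False; B = True; D = True; W = True

  ((W -> !R) && (D -> B)) <-> ((W -> D) && (B && W)) = True
    (W -> !R) && (D -> B) = True
      W -> !R = True
        !R = True
      D -> B = True
    (W -> D) && (B && W) = True
      W -> D = True
      B && W = True
  (D || (W <-> !W)) <-> ((B || W) && W) = True
    D || (W <-> !W) = True
      W <-> !W = False
        !W = False
    (B || W) && W = True
      B || W = True
Both conjuncts True, so the formula holds.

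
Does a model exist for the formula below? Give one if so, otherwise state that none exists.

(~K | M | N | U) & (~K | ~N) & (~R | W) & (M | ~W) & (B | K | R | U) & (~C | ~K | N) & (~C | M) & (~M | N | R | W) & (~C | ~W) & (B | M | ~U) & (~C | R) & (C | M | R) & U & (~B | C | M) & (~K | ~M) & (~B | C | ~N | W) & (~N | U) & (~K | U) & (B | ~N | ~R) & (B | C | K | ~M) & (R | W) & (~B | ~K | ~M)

Unit clause (U) forces U = True.
Try C = True:
  (~C | M) forces M = True.
  (~C | ~W) forces W = False.
  (~R | W) forces R = False.
  clause (~C | R) is falsified — backtrack.
So C = False.
Try W = False:
  (~R | W) forces R = False.
  clause (R | W) is falsified — backtrack.
So W = True.
  then (M | ~W) forces M = True.
  then (~K | ~M) forces K = False.
  then (B | C | K | ~M) forces B = True.
Set R = False.
Set N = True.
All clauses satisfied.

C=F; W=T; R=F; N=T; M=T; K=F; U=T; B=T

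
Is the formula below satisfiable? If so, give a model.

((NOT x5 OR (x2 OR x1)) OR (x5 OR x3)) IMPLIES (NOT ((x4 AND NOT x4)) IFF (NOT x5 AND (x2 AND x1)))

x1 = True, x2 = True, x3 = True, x4 = True, x5 = False

  ((NOT x5 OR (x2 OR x1)) OR (x5 OR x3)) IMPLIES (NOT ((x4 AND NOT x4)) IFF (NOT x5 AND (x2 AND x1))) = True
    (NOT x5 OR (x2 OR x1)) OR (x5 OR x3) = True
      NOT x5 OR (x2 OR x1) = True
        NOT x5 = True
        x2 OR x1 = True
      x5 OR x3 = True
    NOT ((x4 AND NOT x4)) IFF (NOT x5 AND (x2 AND x1)) = True
      NOT ((x4 AND NOT x4)) = True
        x4 AND NOT x4 = False
          NOT x4 = False
      NOT x5 AND (x2 AND x1) = True
        NOT x5 = True
        x2 AND x1 = True
The formula evaluates to True.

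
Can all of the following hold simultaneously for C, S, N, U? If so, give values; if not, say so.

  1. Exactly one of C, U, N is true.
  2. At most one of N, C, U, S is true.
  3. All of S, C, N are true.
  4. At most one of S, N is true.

The formula is unsatisfiable.

Case S = True:
  (2) with S=T forces N = False.
  Constraint (3) is violated (N=F) — contradiction.
Case S = False:
  Constraint (3) is violated (S=F) — contradiction.
Both cases fail — unsatisfiable.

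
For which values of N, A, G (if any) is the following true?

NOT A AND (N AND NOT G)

N = True, A = False, G = False

  NOT A = True
  N AND NOT G = True
    NOT G = True
Both conjuncts True, so the formula holds.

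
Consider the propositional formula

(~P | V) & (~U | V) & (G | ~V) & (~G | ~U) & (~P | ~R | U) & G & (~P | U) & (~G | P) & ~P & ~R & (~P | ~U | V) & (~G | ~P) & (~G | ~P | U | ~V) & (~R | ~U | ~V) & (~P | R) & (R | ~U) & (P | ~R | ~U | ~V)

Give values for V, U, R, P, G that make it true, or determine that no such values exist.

Unsatisfiable — no assignment works.

Case P = True:
  Clause (~P) is falsified — contradiction.
Case P = False:
  (G) forces G = True.
  Clause (~G | P) is falsified — contradiction.
Both cases fail, so the formula is unsatisfiable.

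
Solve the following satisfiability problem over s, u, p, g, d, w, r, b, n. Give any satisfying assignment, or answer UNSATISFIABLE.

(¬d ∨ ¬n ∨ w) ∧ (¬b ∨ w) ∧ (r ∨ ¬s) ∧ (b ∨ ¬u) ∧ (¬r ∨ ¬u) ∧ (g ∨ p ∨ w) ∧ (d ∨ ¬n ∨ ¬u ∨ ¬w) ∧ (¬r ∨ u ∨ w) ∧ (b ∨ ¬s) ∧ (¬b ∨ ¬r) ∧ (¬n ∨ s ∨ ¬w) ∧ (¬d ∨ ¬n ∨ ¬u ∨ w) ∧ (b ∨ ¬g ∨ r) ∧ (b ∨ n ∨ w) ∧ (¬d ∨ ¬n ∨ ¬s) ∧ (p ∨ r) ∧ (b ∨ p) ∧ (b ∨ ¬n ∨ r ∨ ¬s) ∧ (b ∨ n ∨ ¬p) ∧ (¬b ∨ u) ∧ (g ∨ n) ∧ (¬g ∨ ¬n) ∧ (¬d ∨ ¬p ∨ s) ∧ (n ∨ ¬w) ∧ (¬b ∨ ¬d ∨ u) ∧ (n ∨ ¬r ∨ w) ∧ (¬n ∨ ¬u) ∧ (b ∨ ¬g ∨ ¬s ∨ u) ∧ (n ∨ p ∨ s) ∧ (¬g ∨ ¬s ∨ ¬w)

Try s = True:
  (r ∨ ¬s) forces r = True.
  (¬r ∨ ¬u) forces u = False.
  (¬r ∨ u ∨ w) forces w = True.
  (b ∨ ¬s) forces b = True.
  clause (¬b ∨ ¬r) is falsified — backtrack.
So s = False.
Set u = False.
  then (¬b ∨ u) forces b = False.
  then (b ∨ p) forces p = True.
  then (b ∨ n ∨ ¬p) forces n = True.
  then (¬g ∨ ¬n) forces g = False.
  then (¬d ∨ ¬p ∨ s) forces d = False.
  then (¬n ∨ s ∨ ¬w) forces w = False.
  then (¬r ∨ u ∨ w) forces r = False.
All clauses satisfied.

s = False, u = False, p = True, g = False, d = False, w = False, r = False, b = False, n = True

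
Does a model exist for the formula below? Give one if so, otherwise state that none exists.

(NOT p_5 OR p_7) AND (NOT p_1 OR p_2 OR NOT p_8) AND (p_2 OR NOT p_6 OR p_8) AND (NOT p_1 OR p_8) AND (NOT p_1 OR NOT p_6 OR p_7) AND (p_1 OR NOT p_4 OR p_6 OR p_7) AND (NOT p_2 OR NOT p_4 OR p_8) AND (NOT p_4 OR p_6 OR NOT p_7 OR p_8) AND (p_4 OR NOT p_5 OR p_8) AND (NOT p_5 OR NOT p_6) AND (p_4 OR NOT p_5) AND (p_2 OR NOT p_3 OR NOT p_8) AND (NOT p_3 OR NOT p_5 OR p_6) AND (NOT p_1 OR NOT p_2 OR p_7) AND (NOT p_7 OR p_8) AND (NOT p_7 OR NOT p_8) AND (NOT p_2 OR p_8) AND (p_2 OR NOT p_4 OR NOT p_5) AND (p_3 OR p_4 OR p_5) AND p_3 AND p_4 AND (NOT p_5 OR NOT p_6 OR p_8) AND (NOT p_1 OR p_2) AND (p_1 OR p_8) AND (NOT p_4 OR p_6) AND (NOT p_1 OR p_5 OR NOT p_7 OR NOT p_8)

p_1 = False; p_2 = True; p_3 = True; p_4 = True; p_5 = False; p_6 = True; p_7 = False; p_8 = True

Unit clause (p_3) forces p_3 = True.
Unit clause (p_4) forces p_4 = True.
In (NOT p_4 OR p_6) only p_6 is left, so p_6 = True.
In (NOT p_5 OR NOT p_6) only NOT p_5 is left, so p_5 = False.
Try p_1 = True:
  (NOT p_1 OR p_8) forces p_8 = True.
  (NOT p_1 OR p_2 OR NOT p_8) forces p_2 = True.
  (NOT p_1 OR NOT p_6 OR p_7) forces p_7 = True.
  clause (NOT p_7 OR NOT p_8) is falsified — backtrack.
So p_1 = False.
  then (p_1 OR p_8) forces p_8 = True.
  then (p_2 OR NOT p_3 OR NOT p_8) forces p_2 = True.
  then (NOT p_7 OR NOT p_8) forces p_7 = False.
All clauses satisfied.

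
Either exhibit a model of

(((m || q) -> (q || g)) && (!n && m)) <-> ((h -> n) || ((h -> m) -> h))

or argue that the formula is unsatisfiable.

q = True; n = False; m = True; g = True; h = False

  (((m || q) -> (q || g)) && (!n && m)) <-> ((h -> n) || ((h -> m) -> h)) = True
    ((m || q) -> (q || g)) && (!n && m) = True
      (m || q) -> (q || g) = True
        m || q = True
        q || g = True
      !n && m = True
        !n = True
    (h -> n) || ((h -> m) -> h) = True
      h -> n = True
      (h -> m) -> h = False
        h -> m = True
The formula evaluates to True.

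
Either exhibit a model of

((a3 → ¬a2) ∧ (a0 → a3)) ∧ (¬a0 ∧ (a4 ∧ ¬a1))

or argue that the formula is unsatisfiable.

a0=F, a1=F, a2=T, a3=F, a4=T

  (a3 → ¬a2) ∧ (a0 → a3) = True
    a3 → ¬a2 = True
      ¬a2 = False
    a0 → a3 = True
  ¬a0 ∧ (a4 ∧ ¬a1) = True
    ¬a0 = True
    a4 ∧ ¬a1 = True
      ¬a1 = True
Both conjuncts True, so the formula holds.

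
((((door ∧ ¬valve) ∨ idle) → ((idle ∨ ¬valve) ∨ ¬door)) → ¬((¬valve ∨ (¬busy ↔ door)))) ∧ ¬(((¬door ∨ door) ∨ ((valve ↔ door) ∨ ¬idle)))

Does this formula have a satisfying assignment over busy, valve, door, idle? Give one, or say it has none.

The conjunct ¬(((¬door ∨ door) ∨ ((valve ↔ door) ∨ ¬idle))) is unsatisfiable on its own:
  valve=F, door=F, idle=F: evaluates to False.
  valve=F, door=F, idle=T: evaluates to False.
  valve=F, door=T, idle=F: evaluates to False.
  valve=F, door=T, idle=T: evaluates to False.
  valve=T, door=F, idle=F: evaluates to False.
  valve=T, door=F, idle=T: evaluates to False.
  valve=T, door=T, idle=F: evaluates to False.
  valve=T, door=T, idle=T: evaluates to False.
So the whole conjunction is unsatisfiable.

No satisfying assignment exists.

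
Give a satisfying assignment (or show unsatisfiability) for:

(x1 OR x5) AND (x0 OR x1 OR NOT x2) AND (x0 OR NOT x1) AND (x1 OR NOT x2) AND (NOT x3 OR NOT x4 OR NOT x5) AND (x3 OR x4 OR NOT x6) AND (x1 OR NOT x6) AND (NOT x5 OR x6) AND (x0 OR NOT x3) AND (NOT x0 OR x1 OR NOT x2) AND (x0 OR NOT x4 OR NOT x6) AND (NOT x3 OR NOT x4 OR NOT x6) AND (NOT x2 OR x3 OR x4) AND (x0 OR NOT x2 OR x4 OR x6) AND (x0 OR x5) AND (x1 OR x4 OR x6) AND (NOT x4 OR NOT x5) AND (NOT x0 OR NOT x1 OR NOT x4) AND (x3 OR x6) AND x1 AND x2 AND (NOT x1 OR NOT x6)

Unit clause (x1) forces x1 = True.
Unit clause (x2) forces x2 = True.
In (NOT x1 OR NOT x6) only NOT x6 is left, so x6 = False.
In (x0 OR NOT x1) only x0 is left, so x0 = True.
In (NOT x5 OR x6) only NOT x5 is left, so x5 = False.
In (NOT x0 OR NOT x1 OR NOT x4) only NOT x4 is left, so x4 = False.
In (x3 OR x6) only x3 is left, so x3 = True.
All clauses satisfied.

x0 = True, x1 = True, x2 = True, x3 = True, x4 = False, x5 = False, x6 = False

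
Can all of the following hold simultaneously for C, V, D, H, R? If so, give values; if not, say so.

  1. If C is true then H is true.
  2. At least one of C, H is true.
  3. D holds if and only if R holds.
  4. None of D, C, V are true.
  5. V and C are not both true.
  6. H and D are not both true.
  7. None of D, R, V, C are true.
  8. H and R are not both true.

C = False; V = False; D = False; H = True; R = False

  (1) C=F ⇒ H: vacuous ✓
  (2) {C, H}: 1 true — at least one ✓
  (3) D=F, R=F — same ✓
  (4) {D, C, V}: 0 true — none ✓
  (5) V=F, C=F — not both ✓
  (6) H=T, D=F — not both ✓
  (7) {D, R, V, C}: 0 true — none ✓
  (8) H=T, R=F — not both ✓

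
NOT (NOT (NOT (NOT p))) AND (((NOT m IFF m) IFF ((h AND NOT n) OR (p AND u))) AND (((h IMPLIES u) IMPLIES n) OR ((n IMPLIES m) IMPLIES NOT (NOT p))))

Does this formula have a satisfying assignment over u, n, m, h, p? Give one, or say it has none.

u=F; n=T; m=T; h=T; p=T

  NOT (NOT (NOT (NOT p))) = True
    NOT (NOT (NOT p)) = False
      NOT (NOT p) = True
        NOT p = False
  ((NOT m IFF m) IFF ((h AND NOT n) OR (p AND u))) AND (((h IMPLIES u) IMPLIES n) OR ((n IMPLIES m) IMPLIES NOT (NOT p))) = True
    (NOT m IFF m) IFF ((h AND NOT n) OR (p AND u)) = True
      NOT m IFF m = False
        NOT m = False
      (h AND NOT n) OR (p AND u) = False
        h AND NOT n = False
          NOT n = False
        p AND u = False
    ((h IMPLIES u) IMPLIES n) OR ((n IMPLIES m) IMPLIES NOT (NOT p)) = True
      (h IMPLIES u) IMPLIES n = True
        h IMPLIES u = False
      (n IMPLIES m) IMPLIES NOT (NOT p) = True
        n IMPLIES m = True
        NOT (NOT p) = True
          NOT p = False
Both conjuncts True, so the formula holds.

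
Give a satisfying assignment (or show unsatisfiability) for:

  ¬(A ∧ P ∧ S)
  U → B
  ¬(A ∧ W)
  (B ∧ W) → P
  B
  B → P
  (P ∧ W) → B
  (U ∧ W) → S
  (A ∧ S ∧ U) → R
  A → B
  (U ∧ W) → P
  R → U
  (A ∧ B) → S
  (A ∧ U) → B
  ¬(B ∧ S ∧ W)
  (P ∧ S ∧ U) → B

W = False; S = True; R = False; U = False; P = True; A = False; B = True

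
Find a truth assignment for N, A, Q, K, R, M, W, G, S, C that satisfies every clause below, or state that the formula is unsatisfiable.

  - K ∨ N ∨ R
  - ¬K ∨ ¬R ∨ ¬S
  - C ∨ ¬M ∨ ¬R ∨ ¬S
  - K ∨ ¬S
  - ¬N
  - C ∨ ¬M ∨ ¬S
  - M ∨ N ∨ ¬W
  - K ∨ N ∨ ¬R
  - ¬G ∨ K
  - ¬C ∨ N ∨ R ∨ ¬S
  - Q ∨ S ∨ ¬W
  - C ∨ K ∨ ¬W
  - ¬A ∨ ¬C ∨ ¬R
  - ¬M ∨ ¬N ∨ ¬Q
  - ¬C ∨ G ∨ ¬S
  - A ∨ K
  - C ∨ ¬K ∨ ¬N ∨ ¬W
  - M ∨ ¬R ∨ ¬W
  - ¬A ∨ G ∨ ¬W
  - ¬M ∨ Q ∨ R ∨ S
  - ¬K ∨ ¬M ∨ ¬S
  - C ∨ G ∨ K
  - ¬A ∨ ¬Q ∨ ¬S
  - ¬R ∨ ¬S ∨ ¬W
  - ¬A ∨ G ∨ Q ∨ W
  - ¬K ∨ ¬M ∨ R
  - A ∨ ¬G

N: False; A: True; Q: True; K: True; R: True; M: False; W: False; G: True; S: False; C: False

Unit clause (¬N) forces N = False.
Set A = True.
Set Q = True.
  then (¬A ∨ ¬Q ∨ ¬S) forces S = False.
Set K = True.
Set R = True.
  then (¬A ∨ ¬C ∨ ¬R) forces C = False.
Set M = False.
  then (M ∨ N ∨ ¬W) forces W = False.
Set G = True.
All clauses satisfied.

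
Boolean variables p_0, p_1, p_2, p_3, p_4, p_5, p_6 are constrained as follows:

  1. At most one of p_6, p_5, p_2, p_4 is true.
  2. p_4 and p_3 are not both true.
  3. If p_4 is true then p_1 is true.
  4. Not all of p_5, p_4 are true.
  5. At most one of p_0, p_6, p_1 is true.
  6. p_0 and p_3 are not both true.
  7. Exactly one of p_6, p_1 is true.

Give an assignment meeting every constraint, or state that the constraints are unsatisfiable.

p_0 = False, p_1 = True, p_2 = True, p_3 = False, p_4 = False, p_5 = False, p_6 = False

  (1) {p_6, p_5, p_2, p_4}: 1 true — at most one ✓
  (2) p_4=F, p_3=F — not both ✓
  (3) p_4=F ⇒ p_1: vacuous ✓
  (4) {p_5, p_4}: 0/2 true — not all ✓
  (5) {p_0, p_6, p_1}: 1 true — at most one ✓
  (6) p_0=F, p_3=F — not both ✓
  (7) {p_6, p_1}: 1 true — exactly one ✓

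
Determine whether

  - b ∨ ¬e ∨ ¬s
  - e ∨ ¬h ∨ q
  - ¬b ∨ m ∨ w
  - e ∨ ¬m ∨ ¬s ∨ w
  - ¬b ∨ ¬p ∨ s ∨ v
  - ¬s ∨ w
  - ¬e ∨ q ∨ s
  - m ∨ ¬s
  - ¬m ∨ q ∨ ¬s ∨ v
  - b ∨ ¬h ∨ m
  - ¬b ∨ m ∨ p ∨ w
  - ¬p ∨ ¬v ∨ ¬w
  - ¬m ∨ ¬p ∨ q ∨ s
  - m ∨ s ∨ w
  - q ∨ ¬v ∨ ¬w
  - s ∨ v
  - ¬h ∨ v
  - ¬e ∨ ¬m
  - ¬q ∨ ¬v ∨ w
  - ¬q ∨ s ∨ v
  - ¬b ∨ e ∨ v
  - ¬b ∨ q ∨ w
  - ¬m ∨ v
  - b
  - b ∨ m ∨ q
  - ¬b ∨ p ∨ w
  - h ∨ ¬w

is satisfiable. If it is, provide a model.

h = True, q = True, p = False, e = True, s = False, b = True, v = True, w = True, m = False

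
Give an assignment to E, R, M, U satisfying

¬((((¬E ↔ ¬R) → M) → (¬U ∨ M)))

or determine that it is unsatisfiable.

E: False; R: True; M: False; U: True

  ¬((((¬E ↔ ¬R) → M) → (¬U ∨ M))) = True
    ((¬E ↔ ¬R) → M) → (¬U ∨ M) = False
      (¬E ↔ ¬R) → M = True
        ¬E ↔ ¬R = False
          ¬E = True
          ¬R = False
      ¬U ∨ M = False
        ¬U = False
The formula evaluates to True.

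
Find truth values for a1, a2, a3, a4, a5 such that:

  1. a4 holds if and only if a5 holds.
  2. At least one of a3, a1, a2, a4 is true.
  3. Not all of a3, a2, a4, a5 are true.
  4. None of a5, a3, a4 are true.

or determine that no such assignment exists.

a1: False, a2: True, a3: False, a4: False, a5: False

  (1) a4=F, a5=F — same ✓
  (2) {a3, a1, a2, a4}: 1 true — at least one ✓
  (3) {a3, a2, a4, a5}: 1/4 true — not all ✓
  (4) {a5, a3, a4}: 0 true — none ✓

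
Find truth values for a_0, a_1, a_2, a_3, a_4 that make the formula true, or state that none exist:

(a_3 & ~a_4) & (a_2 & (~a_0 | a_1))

a_0=T, a_1=T, a_2=T, a_3=T, a_4=F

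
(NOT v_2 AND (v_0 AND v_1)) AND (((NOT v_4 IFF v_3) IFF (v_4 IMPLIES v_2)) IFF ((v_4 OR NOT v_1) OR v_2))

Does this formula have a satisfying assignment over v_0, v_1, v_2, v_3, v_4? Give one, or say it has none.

v_0 = True, v_1 = True, v_2 = False, v_3 = True, v_4 = True

  NOT v_2 AND (v_0 AND v_1) = True
    NOT v_2 = True
    v_0 AND v_1 = True
  ((NOT v_4 IFF v_3) IFF (v_4 IMPLIES v_2)) IFF ((v_4 OR NOT v_1) OR v_2) = True
    (NOT v_4 IFF v_3) IFF (v_4 IMPLIES v_2) = True
      NOT v_4 IFF v_3 = False
        NOT v_4 = False
      v_4 IMPLIES v_2 = False
    (v_4 OR NOT v_1) OR v_2 = True
      v_4 OR NOT v_1 = True
        NOT v_1 = False
Both conjuncts True, so the formula holds.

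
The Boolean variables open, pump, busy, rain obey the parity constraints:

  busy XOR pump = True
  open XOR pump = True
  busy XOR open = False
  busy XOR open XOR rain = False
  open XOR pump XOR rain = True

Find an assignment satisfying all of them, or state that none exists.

open = False; pump = True; busy = False; rain = False

busy XOR pump = F XOR T = True ✓
open XOR pump = F XOR T = True ✓
busy XOR open = F XOR F = False ✓
busy XOR open XOR rain = F XOR F XOR F = False ✓
open XOR pump XOR rain = F XOR T XOR F = True ✓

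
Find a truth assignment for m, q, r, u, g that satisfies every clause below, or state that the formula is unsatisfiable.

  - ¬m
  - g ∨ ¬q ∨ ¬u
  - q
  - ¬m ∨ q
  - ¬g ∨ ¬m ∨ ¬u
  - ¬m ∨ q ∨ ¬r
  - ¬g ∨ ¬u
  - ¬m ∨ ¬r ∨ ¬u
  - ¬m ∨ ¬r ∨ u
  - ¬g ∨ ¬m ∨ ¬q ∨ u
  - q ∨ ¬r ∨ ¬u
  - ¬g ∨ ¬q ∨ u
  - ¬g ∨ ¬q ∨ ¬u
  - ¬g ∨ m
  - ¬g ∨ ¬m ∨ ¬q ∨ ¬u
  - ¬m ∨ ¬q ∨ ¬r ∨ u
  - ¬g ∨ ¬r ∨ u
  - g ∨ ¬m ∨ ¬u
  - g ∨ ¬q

Unsatisfiable — no assignment works.

Case m = True:
  Clause (¬m) is falsified — contradiction.
Case m = False:
  (q) forces q = True.
  (¬g ∨ m) forces g = False.
  Clause (g ∨ ¬q) is falsified — contradiction.
Both cases fail, so the formula is unsatisfiable.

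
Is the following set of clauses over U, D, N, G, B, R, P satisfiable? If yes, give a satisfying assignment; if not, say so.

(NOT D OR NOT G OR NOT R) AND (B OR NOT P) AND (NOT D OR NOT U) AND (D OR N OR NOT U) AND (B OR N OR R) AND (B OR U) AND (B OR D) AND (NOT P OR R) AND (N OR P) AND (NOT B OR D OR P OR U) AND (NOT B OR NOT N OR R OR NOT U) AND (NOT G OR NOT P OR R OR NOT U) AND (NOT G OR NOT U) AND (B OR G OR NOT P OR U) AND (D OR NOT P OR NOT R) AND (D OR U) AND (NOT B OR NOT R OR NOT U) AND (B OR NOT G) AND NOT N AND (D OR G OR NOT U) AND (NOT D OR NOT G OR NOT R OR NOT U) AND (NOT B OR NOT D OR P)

U=F, D=T, N=F, G=F, B=T, R=T, P=T

Unit clause (NOT N) forces N = False.
In (N OR P) only P is left, so P = True.
In (B OR NOT P) only B is left, so B = True.
In (NOT P OR R) only R is left, so R = True.
In (D OR NOT P OR NOT R) only D is left, so D = True.
In (NOT B OR NOT R OR NOT U) only NOT U is left, so U = False.
In (NOT D OR NOT G OR NOT R) only NOT G is left, so G = False.
All clauses satisfied.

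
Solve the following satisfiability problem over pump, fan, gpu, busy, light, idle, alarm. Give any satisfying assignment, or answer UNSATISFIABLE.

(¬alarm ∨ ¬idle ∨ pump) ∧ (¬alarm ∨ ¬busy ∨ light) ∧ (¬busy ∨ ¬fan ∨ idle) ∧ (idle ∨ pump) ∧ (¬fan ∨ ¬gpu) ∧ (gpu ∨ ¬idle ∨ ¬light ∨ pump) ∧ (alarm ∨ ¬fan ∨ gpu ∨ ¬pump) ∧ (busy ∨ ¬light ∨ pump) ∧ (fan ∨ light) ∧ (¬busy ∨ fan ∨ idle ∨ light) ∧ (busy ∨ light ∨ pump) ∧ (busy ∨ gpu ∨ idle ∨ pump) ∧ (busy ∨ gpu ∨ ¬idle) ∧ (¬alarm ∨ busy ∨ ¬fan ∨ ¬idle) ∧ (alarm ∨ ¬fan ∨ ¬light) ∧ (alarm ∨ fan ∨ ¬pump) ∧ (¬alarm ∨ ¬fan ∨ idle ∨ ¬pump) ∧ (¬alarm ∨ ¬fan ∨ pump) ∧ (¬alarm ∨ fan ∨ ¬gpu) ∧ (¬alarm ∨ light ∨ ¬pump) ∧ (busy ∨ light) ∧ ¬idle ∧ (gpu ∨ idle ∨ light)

Unit clause (¬idle) forces idle = False.
In (idle ∨ pump) only pump is left, so pump = True.
Try fan = True:
  (¬busy ∨ ¬fan ∨ idle) forces busy = False.
  (¬fan ∨ ¬gpu) forces gpu = False.
  (alarm ∨ ¬fan ∨ gpu ∨ ¬pump) forces alarm = True.
  clause (¬alarm ∨ ¬fan ∨ idle ∨ ¬pump) is falsified — backtrack.
So fan = False.
  then (fan ∨ light) forces light = True.
  then (alarm ∨ fan ∨ ¬pump) forces alarm = True.
  then (¬alarm ∨ fan ∨ ¬gpu) forces gpu = False.
Set busy = True.
All clauses satisfied.

pump = True, fan = False, gpu = False, busy = True, light = True, idle = False, alarm = True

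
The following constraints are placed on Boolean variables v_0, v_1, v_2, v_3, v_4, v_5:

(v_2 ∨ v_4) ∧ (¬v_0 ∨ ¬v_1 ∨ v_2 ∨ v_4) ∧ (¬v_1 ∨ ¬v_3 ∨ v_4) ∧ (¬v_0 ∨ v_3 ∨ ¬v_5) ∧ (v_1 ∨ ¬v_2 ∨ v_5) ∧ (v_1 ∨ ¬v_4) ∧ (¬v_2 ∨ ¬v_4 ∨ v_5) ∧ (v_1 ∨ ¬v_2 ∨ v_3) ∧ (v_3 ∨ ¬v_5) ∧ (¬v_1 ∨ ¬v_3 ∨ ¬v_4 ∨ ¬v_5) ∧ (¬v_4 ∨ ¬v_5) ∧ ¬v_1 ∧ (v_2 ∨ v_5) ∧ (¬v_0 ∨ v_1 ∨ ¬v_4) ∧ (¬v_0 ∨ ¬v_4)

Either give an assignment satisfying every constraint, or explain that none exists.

Unit clause (¬v_1) forces v_1 = False.
In (v_1 ∨ ¬v_4) only ¬v_4 is left, so v_4 = False.
In (v_2 ∨ v_4) only v_2 is left, so v_2 = True.
In (v_1 ∨ ¬v_2 ∨ v_5) only v_5 is left, so v_5 = True.
In (v_1 ∨ ¬v_2 ∨ v_3) only v_3 is left, so v_3 = True.
Set v_0 = False.
All clauses satisfied.

v_0=F, v_1=F, v_2=T, v_3=T, v_4=F, v_5=T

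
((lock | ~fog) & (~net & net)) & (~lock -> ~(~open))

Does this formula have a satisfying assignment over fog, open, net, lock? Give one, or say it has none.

Case net = True: the conjunct ~net is False.
Case net = False: the conjunct net is False.
Both cases fail — unsatisfiable.

UNSATISFIABLE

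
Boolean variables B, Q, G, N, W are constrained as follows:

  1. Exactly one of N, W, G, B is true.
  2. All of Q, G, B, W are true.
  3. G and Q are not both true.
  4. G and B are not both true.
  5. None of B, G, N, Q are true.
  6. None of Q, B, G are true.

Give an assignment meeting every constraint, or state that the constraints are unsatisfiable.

Case B = True:
  Constraint (5) is violated (B=T) — contradiction.
Case B = False:
  Constraint (2) is violated (B=F) — contradiction.
Both cases fail — unsatisfiable.

No satisfying assignment exists.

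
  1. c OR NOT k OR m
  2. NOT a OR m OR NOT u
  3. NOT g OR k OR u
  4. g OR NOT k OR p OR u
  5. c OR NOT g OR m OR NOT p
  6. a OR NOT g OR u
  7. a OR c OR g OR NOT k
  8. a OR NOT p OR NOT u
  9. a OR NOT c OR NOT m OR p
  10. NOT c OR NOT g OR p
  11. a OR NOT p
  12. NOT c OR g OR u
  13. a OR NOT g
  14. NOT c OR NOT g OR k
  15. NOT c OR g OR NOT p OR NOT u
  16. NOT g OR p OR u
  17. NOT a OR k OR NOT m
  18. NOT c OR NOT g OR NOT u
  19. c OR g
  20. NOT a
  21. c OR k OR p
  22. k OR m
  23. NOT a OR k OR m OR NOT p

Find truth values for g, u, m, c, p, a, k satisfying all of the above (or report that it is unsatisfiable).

Unit clause (NOT a) forces a = False.
In (a OR NOT p) only NOT p is left, so p = False.
In (a OR NOT g) only NOT g is left, so g = False.
In (c OR g) only c is left, so c = True.
In (a OR NOT c OR NOT m OR p) only NOT m is left, so m = False.
In (NOT c OR g OR u) only u is left, so u = True.
In (k OR m) only k is left, so k = True.
All clauses satisfied.

g=F, u=T, m=F, c=T, p=F, a=F, k=T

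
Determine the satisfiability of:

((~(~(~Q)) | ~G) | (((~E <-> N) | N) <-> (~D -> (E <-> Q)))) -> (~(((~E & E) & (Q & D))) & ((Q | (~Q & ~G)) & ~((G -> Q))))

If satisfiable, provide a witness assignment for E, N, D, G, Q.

E=F, N=F, D=T, G=T, Q=T

  ((~(~(~Q)) | ~G) | (((~E <-> N) | N) <-> (~D -> (E <-> Q)))) -> (~(((~E & E) & (Q & D))) & ((Q | (~Q & ~G)) & ~((G -> Q)))) = True
    (~(~(~Q)) | ~G) | (((~E <-> N) | N) <-> (~D -> (E <-> Q))) = False
      ~(~(~Q)) | ~G = False
        ~(~(~Q)) = False
          ~(~Q) = True
            ~Q = False
        ~G = False
      ((~E <-> N) | N) <-> (~D -> (E <-> Q)) = False
        (~E <-> N) | N = False
          ~E <-> N = False
            ~E = True
        ~D -> (E <-> Q) = True
          ~D = False
          E <-> Q = False
    ~(((~E & E) & (Q & D))) & ((Q | (~Q & ~G)) & ~((G -> Q))) = False
      ~(((~E & E) & (Q & D))) = True
        (~E & E) & (Q & D) = False
          ~E & E = False
            ~E = True
          Q & D = True
      (Q | (~Q & ~G)) & ~((G -> Q)) = False
        Q | (~Q & ~G) = True
          ~Q & ~G = False
            ~Q = False
            ~G = False
        ~((G -> Q)) = False
          G -> Q = True
The formula evaluates to True.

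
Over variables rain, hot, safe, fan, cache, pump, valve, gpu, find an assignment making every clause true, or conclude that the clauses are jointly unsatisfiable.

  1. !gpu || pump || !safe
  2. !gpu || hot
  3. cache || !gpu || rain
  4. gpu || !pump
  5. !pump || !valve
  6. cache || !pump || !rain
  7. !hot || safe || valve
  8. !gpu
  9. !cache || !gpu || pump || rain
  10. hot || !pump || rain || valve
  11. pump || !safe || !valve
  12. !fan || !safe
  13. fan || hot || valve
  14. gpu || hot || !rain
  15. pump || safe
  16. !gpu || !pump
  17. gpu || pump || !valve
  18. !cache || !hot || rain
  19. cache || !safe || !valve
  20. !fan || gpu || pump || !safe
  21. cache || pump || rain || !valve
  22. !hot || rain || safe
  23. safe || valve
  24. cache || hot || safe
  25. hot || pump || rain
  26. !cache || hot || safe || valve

Unit clause (!gpu) forces gpu = False.
In (gpu || !pump) only !pump is left, so pump = False.
In (pump || safe) only safe is left, so safe = True.
In (gpu || pump || !valve) only !valve is left, so valve = False.
In (!fan || gpu || pump || !safe) only !fan is left, so fan = False.
In (fan || hot || valve) only hot is left, so hot = True.
Set rain = False.
  then (!cache || !hot || rain) forces cache = False.
All clauses satisfied.

rain: False; hot: True; safe: True; fan: False; cache: False; pump: False; valve: False; gpu: False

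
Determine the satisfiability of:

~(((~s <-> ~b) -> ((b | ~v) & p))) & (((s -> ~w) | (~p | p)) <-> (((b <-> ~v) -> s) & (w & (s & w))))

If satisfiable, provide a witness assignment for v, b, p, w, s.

v = False; b = True; p = False; w = True; s = True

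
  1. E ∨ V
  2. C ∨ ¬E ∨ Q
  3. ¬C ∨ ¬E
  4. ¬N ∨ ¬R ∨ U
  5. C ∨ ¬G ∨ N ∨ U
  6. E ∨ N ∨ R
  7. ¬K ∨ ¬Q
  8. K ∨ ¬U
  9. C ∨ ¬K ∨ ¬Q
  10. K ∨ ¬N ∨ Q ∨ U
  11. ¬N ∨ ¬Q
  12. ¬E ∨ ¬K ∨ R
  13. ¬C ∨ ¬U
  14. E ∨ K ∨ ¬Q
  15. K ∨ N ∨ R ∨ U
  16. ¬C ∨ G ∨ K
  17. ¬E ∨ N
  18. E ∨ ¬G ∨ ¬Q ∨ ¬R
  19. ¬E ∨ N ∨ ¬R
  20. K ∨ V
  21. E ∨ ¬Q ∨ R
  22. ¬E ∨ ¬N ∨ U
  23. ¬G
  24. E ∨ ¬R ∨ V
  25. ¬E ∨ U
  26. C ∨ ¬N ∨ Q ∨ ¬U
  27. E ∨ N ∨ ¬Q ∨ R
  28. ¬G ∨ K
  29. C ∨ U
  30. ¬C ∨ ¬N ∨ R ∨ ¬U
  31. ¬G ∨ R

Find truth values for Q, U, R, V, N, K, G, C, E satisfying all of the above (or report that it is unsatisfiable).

Unit clause (¬G) forces G = False.
Try Q = True:
  (¬K ∨ ¬Q) forces K = False.
  (K ∨ ¬U) forces U = False.
  (¬N ∨ ¬Q) forces N = False.
  (E ∨ K ∨ ¬Q) forces E = True.
  clause (¬E ∨ N) is falsified — backtrack.
So Q = False.
Set U = False.
  then (¬E ∨ U) forces E = False.
  then (C ∨ U) forces C = True.
  then (E ∨ V) forces V = True.
  then (¬C ∨ G ∨ K) forces K = True.
Set R = True.
  then (¬N ∨ ¬R ∨ U) forces N = False.
All clauses satisfied.

Q=F, U=F, R=T, V=T, N=F, K=T, G=F, C=T, E=F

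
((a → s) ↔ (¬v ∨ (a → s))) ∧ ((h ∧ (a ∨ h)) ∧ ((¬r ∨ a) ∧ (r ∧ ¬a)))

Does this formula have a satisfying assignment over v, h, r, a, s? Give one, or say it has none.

Case a = True: the conjunct ¬a is False.
Case a = False: the formula simplifies to (h ∧ h) ∧ (¬r ∧ r).
  r = True: the conjunct ¬r is False.
  r = False: the conjunct r is False.
Both cases fail — unsatisfiable.

UNSATISFIABLE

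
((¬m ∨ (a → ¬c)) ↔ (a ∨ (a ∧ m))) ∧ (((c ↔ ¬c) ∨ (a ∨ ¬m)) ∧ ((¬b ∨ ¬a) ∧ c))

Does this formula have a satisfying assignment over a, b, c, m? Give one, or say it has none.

a = True, b = False, c = True, m = False

  (¬m ∨ (a → ¬c)) ↔ (a ∨ (a ∧ m)) = True
    ¬m ∨ (a → ¬c) = True
      ¬m = True
      a → ¬c = False
        ¬c = False
    a ∨ (a ∧ m) = True
      a ∧ m = False
  ((c ↔ ¬c) ∨ (a ∨ ¬m)) ∧ ((¬b ∨ ¬a) ∧ c) = True
    (c ↔ ¬c) ∨ (a ∨ ¬m) = True
      c ↔ ¬c = False
        ¬c = False
      a ∨ ¬m = True
        ¬m = True
    (¬b ∨ ¬a) ∧ c = True
      ¬b ∨ ¬a = True
        ¬b = True
        ¬a = False
Both conjuncts True, so the formula holds.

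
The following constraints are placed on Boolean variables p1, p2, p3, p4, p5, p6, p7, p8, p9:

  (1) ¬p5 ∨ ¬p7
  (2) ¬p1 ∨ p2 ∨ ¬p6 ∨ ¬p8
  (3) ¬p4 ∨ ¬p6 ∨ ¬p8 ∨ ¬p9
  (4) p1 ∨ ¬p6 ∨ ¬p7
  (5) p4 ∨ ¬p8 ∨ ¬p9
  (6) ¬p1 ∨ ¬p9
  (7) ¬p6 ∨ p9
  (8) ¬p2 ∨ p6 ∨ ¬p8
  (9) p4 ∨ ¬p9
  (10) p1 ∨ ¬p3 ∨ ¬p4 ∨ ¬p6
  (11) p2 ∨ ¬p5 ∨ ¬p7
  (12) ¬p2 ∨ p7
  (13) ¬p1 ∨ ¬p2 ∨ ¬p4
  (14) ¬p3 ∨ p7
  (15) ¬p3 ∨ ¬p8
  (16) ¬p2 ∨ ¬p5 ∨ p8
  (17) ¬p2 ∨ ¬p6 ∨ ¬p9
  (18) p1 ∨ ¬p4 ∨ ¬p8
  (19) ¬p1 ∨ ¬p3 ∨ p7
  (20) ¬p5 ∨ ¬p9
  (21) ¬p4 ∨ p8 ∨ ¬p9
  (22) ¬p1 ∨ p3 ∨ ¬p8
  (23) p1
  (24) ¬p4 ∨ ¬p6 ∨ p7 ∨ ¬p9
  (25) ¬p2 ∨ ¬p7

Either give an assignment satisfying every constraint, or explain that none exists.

Unit clause (p1) forces p1 = True.
In (¬p1 ∨ ¬p9) only ¬p9 is left, so p9 = False.
In (¬p6 ∨ p9) only ¬p6 is left, so p6 = False.
Set p2 = False.
Set p3 = False.
  then (¬p1 ∨ p3 ∨ ¬p8) forces p8 = False.
Set p4 = False.
Set p5 = True.
  then (¬p5 ∨ ¬p7) forces p7 = False.
All clauses satisfied.

p1 = True; p2 = False; p3 = False; p4 = False; p5 = True; p6 = False; p7 = False; p8 = False; p9 = False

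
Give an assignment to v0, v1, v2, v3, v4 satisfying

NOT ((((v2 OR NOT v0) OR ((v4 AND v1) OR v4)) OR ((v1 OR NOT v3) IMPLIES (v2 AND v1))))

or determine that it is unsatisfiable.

v0 = True, v1 = True, v2 = False, v3 = True, v4 = False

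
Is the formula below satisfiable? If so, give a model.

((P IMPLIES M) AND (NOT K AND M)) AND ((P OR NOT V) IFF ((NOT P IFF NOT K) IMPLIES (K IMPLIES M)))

K=F, V=F, P=T, M=T

  (P IMPLIES M) AND (NOT K AND M) = True
    P IMPLIES M = True
    NOT K AND M = True
      NOT K = True
  (P OR NOT V) IFF ((NOT P IFF NOT K) IMPLIES (K IMPLIES M)) = True
    P OR NOT V = True
      NOT V = True
    (NOT P IFF NOT K) IMPLIES (K IMPLIES M) = True
      NOT P IFF NOT K = False
        NOT P = False
        NOT K = True
      K IMPLIES M = True
Both conjuncts True, so the formula holds.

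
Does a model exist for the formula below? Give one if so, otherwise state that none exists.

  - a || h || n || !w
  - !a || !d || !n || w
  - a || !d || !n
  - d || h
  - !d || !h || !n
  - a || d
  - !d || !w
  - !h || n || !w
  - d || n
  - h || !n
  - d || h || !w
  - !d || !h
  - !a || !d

d=F, a=T, n=T, h=T, w=T

Set d = False.
  then (d || h) forces h = True.
  then (a || d) forces a = True.
  then (d || n) forces n = True.
Set w = True.
All clauses satisfied.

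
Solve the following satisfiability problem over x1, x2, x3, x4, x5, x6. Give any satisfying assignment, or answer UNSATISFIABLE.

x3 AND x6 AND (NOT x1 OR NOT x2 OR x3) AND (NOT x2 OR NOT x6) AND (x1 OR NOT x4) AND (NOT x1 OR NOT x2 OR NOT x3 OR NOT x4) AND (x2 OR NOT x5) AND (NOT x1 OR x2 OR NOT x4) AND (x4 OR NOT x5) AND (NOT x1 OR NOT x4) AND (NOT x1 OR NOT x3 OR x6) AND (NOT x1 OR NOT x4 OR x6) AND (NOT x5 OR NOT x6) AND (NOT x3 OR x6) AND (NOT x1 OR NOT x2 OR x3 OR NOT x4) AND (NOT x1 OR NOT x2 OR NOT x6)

Unit clause (x3) forces x3 = True.
Unit clause (x6) forces x6 = True.
In (NOT x2 OR NOT x6) only NOT x2 is left, so x2 = False.
In (x2 OR NOT x5) only NOT x5 is left, so x5 = False.
Set x1 = True.
  then (NOT x1 OR x2 OR NOT x4) forces x4 = False.
All clauses satisfied.

x1 = True, x2 = False, x3 = True, x4 = False, x5 = False, x6 = True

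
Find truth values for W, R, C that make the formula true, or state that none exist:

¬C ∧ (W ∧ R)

W = True, R = True, C = False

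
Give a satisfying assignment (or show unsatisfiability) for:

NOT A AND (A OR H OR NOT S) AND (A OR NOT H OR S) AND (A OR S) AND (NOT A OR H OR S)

A: False, S: True, H: True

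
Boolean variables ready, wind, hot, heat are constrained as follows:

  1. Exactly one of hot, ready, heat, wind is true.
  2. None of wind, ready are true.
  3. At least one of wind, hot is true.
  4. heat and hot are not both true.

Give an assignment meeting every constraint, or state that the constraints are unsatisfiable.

ready=F; wind=F; hot=T; heat=F

  (1) {hot, ready, heat, wind}: 1 true — exactly one ✓
  (2) {wind, ready}: 0 true — none ✓
  (3) {wind, hot}: 1 true — at least one ✓
  (4) heat=F, hot=T — not both ✓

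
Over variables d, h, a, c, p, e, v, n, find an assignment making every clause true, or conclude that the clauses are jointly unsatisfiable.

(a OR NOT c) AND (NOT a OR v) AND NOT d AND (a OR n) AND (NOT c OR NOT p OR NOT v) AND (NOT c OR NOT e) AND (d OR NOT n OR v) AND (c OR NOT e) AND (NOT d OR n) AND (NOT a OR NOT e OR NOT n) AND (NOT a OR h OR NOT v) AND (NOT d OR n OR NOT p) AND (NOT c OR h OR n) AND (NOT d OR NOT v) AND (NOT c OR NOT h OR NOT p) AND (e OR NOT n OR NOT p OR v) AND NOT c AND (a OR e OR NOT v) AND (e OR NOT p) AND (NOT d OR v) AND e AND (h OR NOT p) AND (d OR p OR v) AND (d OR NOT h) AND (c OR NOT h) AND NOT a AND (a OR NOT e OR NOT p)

Case d = True:
  Clause (NOT d) is falsified — contradiction.
Case d = False:
  (NOT c) forces c = False.
  (c OR NOT e) forces e = False.
  Clause (e) is falsified — contradiction.
Both cases fail, so the formula is unsatisfiable.

Unsatisfiable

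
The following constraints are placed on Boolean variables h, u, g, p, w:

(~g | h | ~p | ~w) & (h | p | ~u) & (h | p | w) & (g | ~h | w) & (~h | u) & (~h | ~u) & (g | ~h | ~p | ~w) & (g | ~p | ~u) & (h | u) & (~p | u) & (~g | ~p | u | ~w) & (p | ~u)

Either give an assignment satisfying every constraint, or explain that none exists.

h=F; u=T; g=T; p=T; w=F

Try h = True:
  (~h | u) forces u = True.
  clause (~h | ~u) is falsified — backtrack.
So h = False.
  then (h | u) forces u = True.
  then (p | ~u) forces p = True.
  then (g | ~p | ~u) forces g = True.
  then (~g | h | ~p | ~w) forces w = False.
All clauses satisfied.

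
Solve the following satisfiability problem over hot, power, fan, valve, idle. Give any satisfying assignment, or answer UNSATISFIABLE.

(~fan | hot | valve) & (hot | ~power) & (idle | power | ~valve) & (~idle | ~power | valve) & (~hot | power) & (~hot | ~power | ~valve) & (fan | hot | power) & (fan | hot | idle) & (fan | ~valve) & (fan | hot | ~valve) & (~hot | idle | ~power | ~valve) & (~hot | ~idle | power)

Set hot = True.
  then (~hot | power) forces power = True.
  then (~hot | ~power | ~valve) forces valve = False.
  then (~idle | ~power | valve) forces idle = False.
Set fan = True.
All clauses satisfied.

hot=T, power=T, fan=T, valve=F, idle=F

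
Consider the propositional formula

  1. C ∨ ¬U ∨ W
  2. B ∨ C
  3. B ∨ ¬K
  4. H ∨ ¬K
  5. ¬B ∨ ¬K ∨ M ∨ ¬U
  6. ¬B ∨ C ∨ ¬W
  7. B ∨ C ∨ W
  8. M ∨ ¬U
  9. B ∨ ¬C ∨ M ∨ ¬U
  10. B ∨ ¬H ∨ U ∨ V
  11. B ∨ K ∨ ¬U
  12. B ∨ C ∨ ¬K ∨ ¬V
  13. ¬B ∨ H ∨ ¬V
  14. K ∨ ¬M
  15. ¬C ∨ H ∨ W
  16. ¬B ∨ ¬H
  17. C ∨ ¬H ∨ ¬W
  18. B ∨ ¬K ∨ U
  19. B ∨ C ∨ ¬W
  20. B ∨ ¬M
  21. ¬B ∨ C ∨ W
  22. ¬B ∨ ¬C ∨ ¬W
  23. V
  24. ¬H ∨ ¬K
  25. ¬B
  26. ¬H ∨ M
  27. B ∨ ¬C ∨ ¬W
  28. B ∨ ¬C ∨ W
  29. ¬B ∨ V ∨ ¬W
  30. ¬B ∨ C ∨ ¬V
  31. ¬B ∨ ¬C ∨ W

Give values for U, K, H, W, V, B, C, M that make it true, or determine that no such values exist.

Case W = True:
  (V) forces V = True.
  (¬B) forces B = False.
  (B ∨ C) forces C = True.
  Clause (B ∨ ¬C ∨ ¬W) is falsified — contradiction.
Case W = False:
  (V) forces V = True.
  (¬B) forces B = False.
  (B ∨ C) forces C = True.
  Clause (B ∨ ¬C ∨ W) is falsified — contradiction.
Both cases fail, so the formula is unsatisfiable.

Unsatisfiable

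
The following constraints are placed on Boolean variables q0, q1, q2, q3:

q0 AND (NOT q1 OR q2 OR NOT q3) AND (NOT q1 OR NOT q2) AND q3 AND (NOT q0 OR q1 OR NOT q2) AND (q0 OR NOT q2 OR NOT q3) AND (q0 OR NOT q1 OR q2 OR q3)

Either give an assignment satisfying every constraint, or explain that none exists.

q0=T, q1=F, q2=F, q3=T

Unit clause (q0) forces q0 = True.
Unit clause (q3) forces q3 = True.
Try q1 = True:
  (NOT q1 OR q2 OR NOT q3) forces q2 = True.
  clause (NOT q1 OR NOT q2) is falsified — backtrack.
So q1 = False.
  then (NOT q0 OR q1 OR NOT q2) forces q2 = False.
All clauses satisfied.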